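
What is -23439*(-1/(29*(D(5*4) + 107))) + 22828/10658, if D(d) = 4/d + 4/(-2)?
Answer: 798641311/81288566 ≈ 9.8248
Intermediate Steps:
D(d) = -2 + 4/d (D(d) = 4/d + 4*(-½) = 4/d - 2 = -2 + 4/d)
-23439*(-1/(29*(D(5*4) + 107))) + 22828/10658 = -23439*(-1/(29*((-2 + 4/((5*4))) + 107))) + 22828/10658 = -23439*(-1/(29*((-2 + 4/20) + 107))) + 22828*(1/10658) = -23439*(-1/(29*((-2 + 4*(1/20)) + 107))) + 11414/5329 = -23439*(-1/(29*((-2 + ⅕) + 107))) + 11414/5329 = -23439*(-1/(29*(-9/5 + 107))) + 11414/5329 = -23439/((-29*526/5)) + 11414/5329 = -23439/(-15254/5) + 11414/5329 = -23439*(-5/15254) + 11414/5329 = 117195/15254 + 11414/5329 = 798641311/81288566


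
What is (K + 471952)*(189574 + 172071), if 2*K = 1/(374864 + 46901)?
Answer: 28794585046006569/168706 ≈ 1.7068e+11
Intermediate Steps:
K = 1/843530 (K = 1/(2*(374864 + 46901)) = (1/2)/421765 = (1/2)*(1/421765) = 1/843530 ≈ 1.1855e-6)
(K + 471952)*(189574 + 172071) = (1/843530 + 471952)*(189574 + 172071) = (398105670561/843530)*361645 = 28794585046006569/168706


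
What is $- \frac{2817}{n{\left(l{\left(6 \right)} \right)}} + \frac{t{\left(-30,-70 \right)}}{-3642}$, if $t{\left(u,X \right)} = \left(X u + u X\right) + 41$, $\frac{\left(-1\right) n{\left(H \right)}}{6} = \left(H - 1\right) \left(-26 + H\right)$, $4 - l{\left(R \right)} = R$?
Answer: $\frac{451225}{101976} \approx 4.4248$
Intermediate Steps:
$l{\left(R \right)} = 4 - R$
$n{\left(H \right)} = - 6 \left(-1 + H\right) \left(-26 + H\right)$ ($n{\left(H \right)} = - 6 \left(H - 1\right) \left(-26 + H\right) = - 6 \left(-1 + H\right) \left(-26 + H\right)$)
$t{\left(u,X \right)} = 41 + 2 X u$ ($t{\left(u,X \right)} = \left(X u + X u\right) + 41 = 2 X u + 41 = 41 + 2 X u$)
$- \frac{2817}{n{\left(l{\left(6 \right)} \right)}} + \frac{t{\left(-30,-70 \right)}}{-3642} = - \frac{2817}{-156 - 6 \left(4 - 6\right)^{2} + 162 \left(4 - 6\right)} + \frac{41 + 2 \left(-70\right) \left(-30\right)}{-3642} = - \frac{2817}{-156 - 6 \left(4 - 6\right)^{2} + 162 \left(4 - 6\right)} + \left(41 + 4200\right) \left(- \frac{1}{3642}\right) = - \frac{2817}{-156 - 6 \left(-2\right)^{2} + 162 \left(-2\right)} + 4241 \left(- \frac{1}{3642}\right) = - \frac{2817}{-156 - 24 - 324} - \frac{4241}{3642} = - \frac{2817}{-504} - \frac{4241}{3642} = \left(-2817\right) \left(- \frac{1}{504}\right) - \frac{4241}{3642} = \frac{313}{56} - \frac{4241}{3642} = \frac{451225}{101976}$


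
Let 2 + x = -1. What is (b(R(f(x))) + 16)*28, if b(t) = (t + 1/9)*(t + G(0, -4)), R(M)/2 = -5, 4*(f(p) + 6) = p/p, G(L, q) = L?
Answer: 28952/9 ≈ 3216.9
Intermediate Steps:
x = -3 (x = -2 - 1 = -3)
f(p) = -23/4 (f(p) = -6 + (p/p)/4 = -6 + (¼)*1 = -6 + ¼ = -23/4)
R(M) = -10 (R(M) = 2*(-5) = -10)
b(t) = t*(⅑ + t) (b(t) = (t + 1/9)*(t + 0) = (t + ⅑)*t = (⅑ + t)*t = t*(⅑ + t))
(b(R(f(x))) + 16)*28 = (-10*(⅑ - 10) + 16)*28 = (-10*(-89/9) + 16)*28 = (890/9 + 16)*28 = (1034/9)*28 = 28952/9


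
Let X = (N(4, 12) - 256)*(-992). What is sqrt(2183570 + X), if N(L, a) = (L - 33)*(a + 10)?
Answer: sqrt(3070418) ≈ 1752.3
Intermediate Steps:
N(L, a) = (-33 + L)*(10 + a)
X = 886848 (X = ((-330 - 33*12 + 10*4 + 4*12) - 256)*(-992) = ((-330 - 396 + 40 + 48) - 256)*(-992) = (-638 - 256)*(-992) = -894*(-992) = 886848)
sqrt(2183570 + X) = sqrt(2183570 + 886848) = sqrt(3070418)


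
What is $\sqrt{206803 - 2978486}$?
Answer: $i \sqrt{2771683} \approx 1664.8 i$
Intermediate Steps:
$\sqrt{206803 - 2978486} = \sqrt{-2771683} = i \sqrt{2771683}$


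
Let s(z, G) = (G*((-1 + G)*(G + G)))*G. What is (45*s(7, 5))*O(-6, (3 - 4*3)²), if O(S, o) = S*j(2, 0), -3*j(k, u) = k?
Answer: 180000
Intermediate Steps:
j(k, u) = -k/3
O(S, o) = -2*S/3 (O(S, o) = S*(-⅓*2) = S*(-⅔) = -2*S/3)
s(z, G) = 2*G³*(-1 + G) (s(z, G) = (G*((-1 + G)*(2*G)))*G = (G*(2*G*(-1 + G)))*G = (2*G²*(-1 + G))*G = 2*G³*(-1 + G))
(45*s(7, 5))*O(-6, (3 - 4*3)²) = (45*(2*5³*(-1 + 5)))*(-⅔*(-6)) = (45*(2*125*4))*4 = (45*1000)*4 = 45000*4 = 180000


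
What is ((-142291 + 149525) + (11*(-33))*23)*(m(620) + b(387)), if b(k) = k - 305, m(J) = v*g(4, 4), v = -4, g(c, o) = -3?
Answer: -104810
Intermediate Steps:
m(J) = 12 (m(J) = -4*(-3) = 12)
b(k) = -305 + k
((-142291 + 149525) + (11*(-33))*23)*(m(620) + b(387)) = ((-142291 + 149525) + (11*(-33))*23)*(12 + (-305 + 387)) = (7234 - 363*23)*(12 + 82) = (7234 - 8349)*94 = -1115*94 = -104810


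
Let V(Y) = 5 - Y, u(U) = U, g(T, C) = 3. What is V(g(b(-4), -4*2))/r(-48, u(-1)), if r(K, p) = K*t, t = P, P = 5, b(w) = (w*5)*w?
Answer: -1/120 ≈ -0.0083333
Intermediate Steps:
b(w) = 5*w² (b(w) = (5*w)*w = 5*w²)
t = 5
r(K, p) = 5*K (r(K, p) = K*5 = 5*K)
V(g(b(-4), -4*2))/r(-48, u(-1)) = (5 - 1*3)/((5*(-48))) = (5 - 3)/(-240) = 2*(-1/240) = -1/120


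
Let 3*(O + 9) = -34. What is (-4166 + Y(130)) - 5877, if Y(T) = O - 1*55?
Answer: -30355/3 ≈ -10118.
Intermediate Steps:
O = -61/3 (O = -9 + (⅓)*(-34) = -9 - 34/3 = -61/3 ≈ -20.333)
Y(T) = -226/3 (Y(T) = -61/3 - 1*55 = -61/3 - 55 = -226/3)
(-4166 + Y(130)) - 5877 = (-4166 - 226/3) - 5877 = -12724/3 - 5877 = -30355/3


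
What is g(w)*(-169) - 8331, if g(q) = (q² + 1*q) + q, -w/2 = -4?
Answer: -21851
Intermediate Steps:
w = 8 (w = -2*(-4) = 8)
g(q) = q² + 2*q (g(q) = (q² + q) + q = (q + q²) + q = q² + 2*q)
g(w)*(-169) - 8331 = (8*(2 + 8))*(-169) - 8331 = (8*10)*(-169) - 8331 = 80*(-169) - 8331 = -13520 - 8331 = -21851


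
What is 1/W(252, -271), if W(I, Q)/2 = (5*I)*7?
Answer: 1/17640 ≈ 5.6689e-5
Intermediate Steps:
W(I, Q) = 70*I (W(I, Q) = 2*((5*I)*7) = 2*(35*I) = 70*I)
1/W(252, -271) = 1/(70*252) = 1/17640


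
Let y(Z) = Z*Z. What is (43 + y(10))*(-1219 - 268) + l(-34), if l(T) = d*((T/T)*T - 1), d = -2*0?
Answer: -212641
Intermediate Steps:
d = 0
y(Z) = Z²
l(T) = 0 (l(T) = 0*((T/T)*T - 1) = 0*(1*T - 1) = 0*(T - 1) = 0*(-1 + T) = 0)
(43 + y(10))*(-1219 - 268) + l(-34) = (43 + 10²)*(-1219 - 268) + 0 = (43 + 100)*(-1487) + 0 = 143*(-1487) + 0 = -212641 + 0 = -212641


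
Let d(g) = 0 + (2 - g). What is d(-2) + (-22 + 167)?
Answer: 149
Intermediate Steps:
d(g) = 2 - g
d(-2) + (-22 + 167) = (2 - 1*(-2)) + (-22 + 167) = (2 + 2) + 145 = 4 + 145 = 149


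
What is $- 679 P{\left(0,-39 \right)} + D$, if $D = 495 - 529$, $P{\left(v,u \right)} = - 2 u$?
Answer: $-52996$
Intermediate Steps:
$D = -34$
$- 679 P{\left(0,-39 \right)} + D = - 679 \left(\left(-2\right) \left(-39\right)\right) - 34 = \left(-679\right) 78 - 34 = -52962 - 34 = -52996$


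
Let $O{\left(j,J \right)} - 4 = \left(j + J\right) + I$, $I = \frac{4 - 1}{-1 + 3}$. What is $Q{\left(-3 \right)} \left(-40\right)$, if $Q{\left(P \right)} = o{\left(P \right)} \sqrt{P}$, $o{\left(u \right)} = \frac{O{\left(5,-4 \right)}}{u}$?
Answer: $\frac{260 i \sqrt{3}}{3} \approx 150.11 i$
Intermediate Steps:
$I = \frac{3}{2} \approx 1.5$
$O{\left(j,J \right)} = \frac{11}{2} + J + j$ ($O{\left(j,J \right)} = 4 + \left(\left(j + J\right) + \frac{3}{2}\right) = 4 + \left(\left(J + j\right) + \frac{3}{2}\right) = 4 + \left(\frac{3}{2} + J + j\right) = \frac{11}{2} + J + j$)
$o{\left(u \right)} = \frac{13}{2 u}$ ($o{\left(u \right)} = \frac{\frac{11}{2} - 4 + 5}{u} = \frac{13}{2 u}$)
$Q{\left(P \right)} = \frac{13}{2 \sqrt{P}}$ ($Q{\left(P \right)} = \frac{13}{2 P} \sqrt{P} = \frac{13}{2 \sqrt{P}}$)
$Q{\left(-3 \right)} \left(-40\right) = \frac{13}{2 i \sqrt{3}} \left(-40\right) = \frac{13 \left(- \frac{i \sqrt{3}}{3}\right)}{2} \left(-40\right) = - \frac{13 i \sqrt{3}}{6} \left(-40\right) = \frac{260 i \sqrt{3}}{3}$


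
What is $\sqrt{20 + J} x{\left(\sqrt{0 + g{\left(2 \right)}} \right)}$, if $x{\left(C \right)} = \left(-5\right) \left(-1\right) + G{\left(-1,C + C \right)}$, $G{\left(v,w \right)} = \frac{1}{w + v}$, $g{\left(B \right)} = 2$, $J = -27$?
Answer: $\frac{2 i \sqrt{14}}{7} + \frac{36 i \sqrt{7}}{7} \approx 14.676 i$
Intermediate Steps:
$G{\left(v,w \right)} = \frac{1}{v + w}$
$x{\left(C \right)} = 5 + \frac{1}{-1 + 2 C}$ ($x{\left(C \right)} = \left(-5\right) \left(-1\right) + \frac{1}{-1 + \left(C + C\right)} = 5 + \frac{1}{-1 + 2 C}$)
$\sqrt{20 + J} x{\left(\sqrt{0 + g{\left(2 \right)}} \right)} = \sqrt{20 - 27} \frac{2 \left(-2 + 5 \sqrt{0 + 2}\right)}{-1 + 2 \sqrt{0 + 2}} = \sqrt{-7} \frac{2 \left(-2 + 5 \sqrt{2}\right)}{-1 + 2 \sqrt{2}} = i \sqrt{7} \frac{2 \left(-2 + 5 \sqrt{2}\right)}{-1 + 2 \sqrt{2}} = \frac{2 i \sqrt{7} \left(-2 + 5 \sqrt{2}\right)}{-1 + 2 \sqrt{2}}$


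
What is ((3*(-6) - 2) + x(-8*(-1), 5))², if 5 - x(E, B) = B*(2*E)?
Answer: 9025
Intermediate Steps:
x(E, B) = 5 - 2*B*E (x(E, B) = 5 - B*2*E = 5 - 2*B*E)
((3*(-6) - 2) + x(-8*(-1), 5))² = ((3*(-6) - 2) + (5 - 2*5*(-8*(-1))))² = ((-18 - 2) + (5 - 2*5*8))² = (-20 + (5 - 80))² = (-20 - 75)² = (-95)² = 9025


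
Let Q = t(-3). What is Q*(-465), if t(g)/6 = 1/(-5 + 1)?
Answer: 1395/2 ≈ 697.50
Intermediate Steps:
t(g) = -3/2 (t(g) = 6/(-5 + 1) = 6/(-4) = 6*(-¼) = -3/2)
Q = -3/2 ≈ -1.5000
Q*(-465) = -3/2*(-465) = 1395/2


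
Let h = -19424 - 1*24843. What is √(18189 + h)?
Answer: I*√26078 ≈ 161.49*I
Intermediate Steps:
h = -44267 (h = -19424 - 24843 = -44267)
√(18189 + h) = √(18189 - 44267) = √(-26078) = I*√26078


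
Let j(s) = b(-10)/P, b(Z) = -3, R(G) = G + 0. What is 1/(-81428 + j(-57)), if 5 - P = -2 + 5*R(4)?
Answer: -13/1058561 ≈ -1.2281e-5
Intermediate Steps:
R(G) = G
P = -13 (P = 5 - (-2 + 5*4) = 5 - (-2 + 20) = 5 - 1*18 = 5 - 18 = -13)
j(s) = 3/13 (j(s) = -3/(-13) = -3*(-1/13) = 3/13)
1/(-81428 + j(-57)) = 1/(-81428 + 3/13) = 1/(-1058561/13) = -13/1058561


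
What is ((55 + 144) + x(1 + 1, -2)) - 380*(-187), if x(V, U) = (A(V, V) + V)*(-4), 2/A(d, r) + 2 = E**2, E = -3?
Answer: 498749/7 ≈ 71250.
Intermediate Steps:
A(d, r) = 2/7 (A(d, r) = 2/(-2 + (-3)**2) = 2/(-2 + 9) = 2/7)
x(V, U) = -8/7 - 4*V (x(V, U) = (2/7 + V)*(-4) = -8/7 - 4*V)
((55 + 144) + x(1 + 1, -2)) - 380*(-187) = ((55 + 144) + (-8/7 - 4*(1 + 1))) - 380*(-187) = (199 + (-8/7 - 4*2)) + 71060 = (199 + (-8/7 - 8)) + 71060 = (199 - 64/7) + 71060 = 1329/7 + 71060 = 498749/7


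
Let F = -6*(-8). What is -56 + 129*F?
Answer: 6136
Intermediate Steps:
F = 48
-56 + 129*F = -56 + 129*48 = -56 + 6192 = 6136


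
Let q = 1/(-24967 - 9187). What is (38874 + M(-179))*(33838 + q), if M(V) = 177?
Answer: 45131359844601/34154 ≈ 1.3214e+9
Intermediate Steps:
q = -1/34154 (q = 1/(-34154) = -1/34154 ≈ -2.9279e-5)
(38874 + M(-179))*(33838 + q) = (38874 + 177)*(33838 - 1/34154) = 39051*(1155703051/34154) = 45131359844601/34154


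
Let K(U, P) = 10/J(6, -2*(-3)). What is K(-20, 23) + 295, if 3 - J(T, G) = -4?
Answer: 2075/7 ≈ 296.43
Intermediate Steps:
J(T, G) = 7 (J(T, G) = 3 - 1*(-4) = 3 + 4 = 7)
K(U, P) = 10/7
K(-20, 23) + 295 = 10/7 + 295 = 2075/7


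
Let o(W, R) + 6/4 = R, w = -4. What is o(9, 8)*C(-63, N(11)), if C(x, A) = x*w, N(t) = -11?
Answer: 1638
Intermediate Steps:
o(W, R) = -3/2 + R
C(x, A) = -4*x (C(x, A) = x*(-4) = -4*x)
o(9, 8)*C(-63, N(11)) = (-3/2 + 8)*(-4*(-63)) = (13/2)*252 = 1638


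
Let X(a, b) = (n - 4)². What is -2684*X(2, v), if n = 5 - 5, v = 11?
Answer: -42944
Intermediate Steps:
n = 0
X(a, b) = 16 (X(a, b) = (0 - 4)² = (-4)² = 16)
-2684*X(2, v) = -2684*16 = -42944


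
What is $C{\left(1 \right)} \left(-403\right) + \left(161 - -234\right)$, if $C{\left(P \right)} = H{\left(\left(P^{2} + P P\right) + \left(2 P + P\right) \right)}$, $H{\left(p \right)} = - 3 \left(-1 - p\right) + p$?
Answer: $-8874$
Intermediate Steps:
$H{\left(p \right)} = 3 + 4 p$ ($H{\left(p \right)} = \left(3 + 3 p\right) + p = 3 + 4 p$)
$C{\left(P \right)} = 3 + 8 P^{2} + 12 P$ ($C{\left(P \right)} = 3 + 4 \left(\left(P^{2} + P P\right) + \left(2 P + P\right)\right) = 3 + 4 \left(\left(P^{2} + P^{2}\right) + 3 P\right) = 3 + 4 \left(2 P^{2} + 3 P\right) = 3 + \left(8 P^{2} + 12 P\right) = 3 + 8 P^{2} + 12 P$)
$C{\left(1 \right)} \left(-403\right) + \left(161 - -234\right) = \left(3 + 4 \cdot 1 \left(3 + 2 \cdot 1\right)\right) \left(-403\right) + \left(161 - -234\right) = \left(3 + 4 \cdot 1 \left(3 + 2\right)\right) \left(-403\right) + \left(161 + 234\right) = \left(3 + 4 \cdot 1 \cdot 5\right) \left(-403\right) + 395 = \left(3 + 20\right) \left(-403\right) + 395 = 23 \left(-403\right) + 395 = -9269 + 395 = -8874$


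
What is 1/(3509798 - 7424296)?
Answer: -1/3914498 ≈ -2.5546e-7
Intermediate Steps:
1/(3509798 - 7424296) = 1/(-3914498) = -1/3914498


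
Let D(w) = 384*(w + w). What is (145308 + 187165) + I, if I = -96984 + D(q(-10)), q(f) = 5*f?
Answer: 197089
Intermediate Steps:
D(w) = 768*w (D(w) = 384*(2*w) = 768*w)
I = -135384 (I = -96984 + 768*(5*(-10)) = -96984 + 768*(-50) = -96984 - 38400 = -135384)
(145308 + 187165) + I = (145308 + 187165) - 135384 = 332473 - 135384 = 197089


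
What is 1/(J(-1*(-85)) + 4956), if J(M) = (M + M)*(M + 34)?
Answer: 1/25186 ≈ 3.9705e-5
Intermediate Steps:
J(M) = 2*M*(34 + M) (J(M) = (2*M)*(34 + M) = 2*M*(34 + M))
1/(J(-1*(-85)) + 4956) = 1/(2*(-1*(-85))*(34 - 1*(-85)) + 4956) = 1/(2*85*(34 + 85) + 4956) = 1/(2*85*119 + 4956) = 1/(20230 + 4956) = 1/25186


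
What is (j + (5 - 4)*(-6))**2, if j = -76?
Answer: 6724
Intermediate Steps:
(j + (5 - 4)*(-6))**2 = (-76 + (5 - 4)*(-6))**2 = (-76 + 1*(-6))**2 = (-76 - 6)**2 = (-82)**2 = 6724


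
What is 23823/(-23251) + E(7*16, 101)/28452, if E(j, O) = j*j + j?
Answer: -95886835/165384363 ≈ -0.57978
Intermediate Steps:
E(j, O) = j + j² (E(j, O) = j² + j = j + j²)
23823/(-23251) + E(7*16, 101)/28452 = 23823/(-23251) + ((7*16)*(1 + 7*16))/28452 = 23823*(-1/23251) + (112*(1 + 112))*(1/28452) = -23823/23251 + (112*113)*(1/28452) = -23823/23251 + 12656*(1/28452) = -23823/23251 + 3164/7113 = -95886835/165384363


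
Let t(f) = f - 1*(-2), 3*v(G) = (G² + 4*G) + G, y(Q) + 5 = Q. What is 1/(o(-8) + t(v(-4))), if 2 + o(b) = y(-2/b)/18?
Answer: -72/115 ≈ -0.62609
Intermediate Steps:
y(Q) = -5 + Q
v(G) = G²/3 + 5*G/3 (v(G) = ((G² + 4*G) + G)/3 = (G² + 5*G)/3 = G²/3 + 5*G/3)
o(b) = -41/18 - 1/(9*b) (o(b) = -2 + (-5 - 2/b)/18 = -2 + (-5 - 2/b)*(1/18) = -2 + (-5/18 - 1/(9*b)) = -41/18 - 1/(9*b))
t(f) = 2 + f (t(f) = f + 2 = 2 + f)
1/(o(-8) + t(v(-4))) = 1/((1/18)*(-2 - 41*(-8))/(-8) + (2 + (⅓)*(-4)*(5 - 4))) = 1/((1/18)*(-⅛)*(-2 + 328) + (2 + (⅓)*(-4)*1)) = 1/((1/18)*(-⅛)*326 + (2 - 4/3)) = 1/(-163/72 + ⅔) = 1/(-115/72) = -72/115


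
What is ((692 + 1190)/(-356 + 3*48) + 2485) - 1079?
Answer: 148095/106 ≈ 1397.1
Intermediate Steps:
((692 + 1190)/(-356 + 3*48) + 2485) - 1079 = (1882/(-356 + 144) + 2485) - 1079 = (1882/(-212) + 2485) - 1079 = (1882*(-1/212) + 2485) - 1079 = (-941/106 + 2485) - 1079 = 262469/106 - 1079 = 148095/106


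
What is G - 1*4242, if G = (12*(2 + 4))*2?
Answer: -4098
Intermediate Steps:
G = 144 (G = (12*6)*2 = 72*2 = 144)
G - 1*4242 = 144 - 1*4242 = 144 - 4242 = -4098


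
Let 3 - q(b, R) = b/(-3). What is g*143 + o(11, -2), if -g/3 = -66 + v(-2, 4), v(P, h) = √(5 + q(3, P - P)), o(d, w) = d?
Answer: 27038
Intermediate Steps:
q(b, R) = 3 + b/3 (q(b, R) = 3 - b/(-3) = 3 - b*(-1)/3 = 3 - (-1)*b/3 = 3 + b/3)
v(P, h) = 3 (v(P, h) = √(5 + (3 + (⅓)*3)) = √(5 + (3 + 1)) = √(5 + 4) = √9 = 3)
g = 189 (g = -3*(-66 + 3) = -3*(-63) = 189)
g*143 + o(11, -2) = 189*143 + 11 = 27027 + 11 = 27038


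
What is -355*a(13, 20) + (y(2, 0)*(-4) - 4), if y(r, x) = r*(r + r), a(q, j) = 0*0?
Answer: -36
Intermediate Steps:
a(q, j) = 0
y(r, x) = 2*r**2 (y(r, x) = r*(2*r) = 2*r**2)
-355*a(13, 20) + (y(2, 0)*(-4) - 4) = -355*0 + ((2*2**2)*(-4) - 4) = 0 + ((2*4)*(-4) - 4) = 0 + (8*(-4) - 4) = 0 + (-32 - 4) = 0 - 36 = -36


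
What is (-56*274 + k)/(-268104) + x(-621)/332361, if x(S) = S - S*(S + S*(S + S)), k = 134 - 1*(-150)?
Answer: 1188094260575/825067718 ≈ 1440.0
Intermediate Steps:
k = 284 (k = 134 + 150 = 284)
x(S) = S - S*(S + 2*S**2) (x(S) = S - S*(S + S*(2*S)) = S - S*(S + 2*S**2))
(-56*274 + k)/(-268104) + x(-621)/332361 = (-56*274 + 284)/(-268104) - 621*(1 - 1*(-621) - 2*(-621)**2)/332361 = (-15344 + 284)*(-1/268104) - 621*(1 + 621 - 2*385641)*(1/332361) = -15060*(-1/268104) - 621*(1 + 621 - 771282)*(1/332361) = 1255/22342 - 621*(-770660)*(1/332361) = 1255/22342 + 478579860*(1/332361) = 1255/22342 + 53175540/36929 = 1188094260575/825067718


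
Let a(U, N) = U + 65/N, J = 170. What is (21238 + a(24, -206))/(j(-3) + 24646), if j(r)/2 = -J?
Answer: 1459969/1669012 ≈ 0.87475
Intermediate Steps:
j(r) = -340 (j(r) = 2*(-1*170) = 2*(-170) = -340)
(21238 + a(24, -206))/(j(-3) + 24646) = (21238 + (24 + 65/(-206)))/(-340 + 24646) = (21238 + (24 + 65*(-1/206)))/24306 = (21238 + (24 - 65/206))*(1/24306) = (21238 + 4879/206)*(1/24306) = (4379907/206)*(1/24306) = 1459969/1669012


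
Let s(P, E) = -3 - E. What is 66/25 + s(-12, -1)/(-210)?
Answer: 1391/525 ≈ 2.6495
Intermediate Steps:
66/25 + s(-12, -1)/(-210) = 66/25 + (-3 - 1*(-1))/(-210) = 66*(1/25) + (-3 + 1)*(-1/210) = 66/25 - 2*(-1/210) = 66/25 + 1/105 = 1391/525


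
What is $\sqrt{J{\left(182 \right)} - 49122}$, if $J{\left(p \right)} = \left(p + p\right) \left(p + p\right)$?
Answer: $\sqrt{83374} \approx 288.75$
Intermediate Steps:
$J{\left(p \right)} = 4 p^{2}$ ($J{\left(p \right)} = 2 p 2 p = 4 p^{2}$)
$\sqrt{J{\left(182 \right)} - 49122} = \sqrt{4 \cdot 182^{2} - 49122} = \sqrt{4 \cdot 33124 - 49122} = \sqrt{132496 - 49122} = \sqrt{83374}$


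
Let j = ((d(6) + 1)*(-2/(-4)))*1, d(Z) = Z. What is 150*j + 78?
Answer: 603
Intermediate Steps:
j = 7/2 (j = ((6 + 1)*(-2/(-4)))*1 = (7*(-2*(-¼)))*1 = (7*(½))*1 = (7/2)*1 = 7/2 ≈ 3.5000)
150*j + 78 = 150*(7/2) + 78 = 525 + 78 = 603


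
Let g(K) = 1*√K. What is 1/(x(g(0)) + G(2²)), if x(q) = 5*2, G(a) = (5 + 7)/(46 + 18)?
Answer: 16/163 ≈ 0.098160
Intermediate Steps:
g(K) = √K
G(a) = 3/16 (G(a) = 12/64 = 12*(1/64) = 3/16)
x(q) = 10
1/(x(g(0)) + G(2²)) = 1/(10 + 3/16) = 1/(163/16) = 16/163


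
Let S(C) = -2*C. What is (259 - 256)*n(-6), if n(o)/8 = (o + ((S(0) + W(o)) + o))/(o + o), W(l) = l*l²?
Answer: 456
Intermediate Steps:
W(l) = l³
n(o) = 4*(o³ + 2*o)/o (n(o) = 8*((o + ((-2*0 + o³) + o))/(o + o)) = 8*((o + ((0 + o³) + o))/((2*o))) = 8*((o + (o³ + o))*(1/(2*o))) = 8*((o + (o + o³))*(1/(2*o))) = 8*((o³ + 2*o)*(1/(2*o))) = 8*((o³ + 2*o)/(2*o)) = 4*(o³ + 2*o)/o)
(259 - 256)*n(-6) = (259 - 256)*(8 + 4*(-6)²) = 3*(8 + 4*36) = 3*(8 + 144) = 3*152 = 456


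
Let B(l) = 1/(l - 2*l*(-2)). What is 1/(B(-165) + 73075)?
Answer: 825/60286874 ≈ 1.3685e-5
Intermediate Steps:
B(l) = 1/(5*l) (B(l) = 1/(l + 4*l) = 1/(5*l))
1/(B(-165) + 73075) = 1/((⅕)/(-165) + 73075) = 1/((⅕)*(-1/165) + 73075) = 1/(-1/825 + 73075) = 1/(60286874/825) = 825/60286874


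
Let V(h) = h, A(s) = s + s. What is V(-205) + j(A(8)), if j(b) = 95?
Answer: -110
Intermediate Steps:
A(s) = 2*s
V(-205) + j(A(8)) = -205 + 95 = -110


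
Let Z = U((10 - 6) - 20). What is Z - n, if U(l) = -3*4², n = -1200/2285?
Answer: -21696/457 ≈ -47.475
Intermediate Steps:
n = -240/457 (n = -1200*1/2285 = -240/457 ≈ -0.52516)
U(l) = -48 (U(l) = -3*16 = -48)
Z = -48
Z - n = -48 - 1*(-240/457) = -48 + 240/457 = -21696/457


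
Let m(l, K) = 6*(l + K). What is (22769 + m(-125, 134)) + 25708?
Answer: 48531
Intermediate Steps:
m(l, K) = 6*K + 6*l (m(l, K) = 6*(K + l) = 6*K + 6*l)
(22769 + m(-125, 134)) + 25708 = (22769 + (6*134 + 6*(-125))) + 25708 = (22769 + (804 - 750)) + 25708 = (22769 + 54) + 25708 = 22823 + 25708 = 48531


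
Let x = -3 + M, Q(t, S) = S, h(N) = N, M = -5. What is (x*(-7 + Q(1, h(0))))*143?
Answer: 8008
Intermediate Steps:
x = -8 (x = -3 - 5 = -8)
(x*(-7 + Q(1, h(0))))*143 = -8*(-7 + 0)*143 = -8*(-7)*143 = 56*143 = 8008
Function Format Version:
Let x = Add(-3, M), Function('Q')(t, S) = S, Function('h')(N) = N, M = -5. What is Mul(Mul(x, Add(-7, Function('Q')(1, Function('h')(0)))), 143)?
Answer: 8008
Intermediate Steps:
x = -8 (x = Add(-3, -5) = -8)
Mul(Mul(x, Add(-7, Function('Q')(1, Function('h')(0)))), 143) = Mul(Mul(-8, Add(-7, 0)), 143) = Mul(Mul(-8, -7), 143) = Mul(56, 143) = 8008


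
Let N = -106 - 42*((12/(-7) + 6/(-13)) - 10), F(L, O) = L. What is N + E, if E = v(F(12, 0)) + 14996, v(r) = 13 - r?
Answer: 200231/13 ≈ 15402.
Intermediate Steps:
E = 14997 (E = (13 - 1*12) + 14996 = (13 - 12) + 14996 = 1 + 14996 = 14997)
N = 5270/13 (N = -106 - 42*((12*(-1/7) + 6*(-1/13)) - 10) = -106 - 42*((-12/7 - 6/13) - 10) = -106 - 42*(-198/91 - 10) = -106 - 42*(-1108/91) = -106 + 6648/13 = 5270/13 ≈ 405.38)
N + E = 5270/13 + 14997 = 200231/13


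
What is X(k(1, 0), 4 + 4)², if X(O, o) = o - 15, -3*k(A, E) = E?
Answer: 49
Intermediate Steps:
k(A, E) = -E/3
X(O, o) = -15 + o
X(k(1, 0), 4 + 4)² = (-15 + (4 + 4))² = (-15 + 8)² = (-7)² = 49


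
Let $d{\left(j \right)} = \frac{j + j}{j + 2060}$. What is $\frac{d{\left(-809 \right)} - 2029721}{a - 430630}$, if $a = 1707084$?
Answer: $- \frac{110399243}{69427998} \approx -1.5901$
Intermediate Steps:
$d{\left(j \right)} = \frac{2 j}{2060 + j}$
$\frac{d{\left(-809 \right)} - 2029721}{a - 430630} = \frac{2 \left(-809\right) \frac{1}{2060 - 809} - 2029721}{1707084 - 430630} = \frac{2 \left(-809\right) \frac{1}{1251} - 2029721}{1276454} = \left(2 \left(-809\right) \frac{1}{1251} - 2029721\right) \frac{1}{1276454} = \left(- \frac{1618}{1251} - 2029721\right) \frac{1}{1276454} = \left(- \frac{2539182589}{1251}\right) \frac{1}{1276454} = - \frac{110399243}{69427998}$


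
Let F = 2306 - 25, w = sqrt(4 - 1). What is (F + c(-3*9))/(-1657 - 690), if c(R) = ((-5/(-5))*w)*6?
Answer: -2281/2347 - 6*sqrt(3)/2347 ≈ -0.97631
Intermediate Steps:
w = sqrt(3) ≈ 1.7320
c(R) = 6*sqrt(3) (c(R) = ((-5/(-5))*sqrt(3))*6 = ((-5*(-1/5))*sqrt(3))*6 = (1*sqrt(3))*6 = sqrt(3)*6 = 6*sqrt(3))
F = 2281
(F + c(-3*9))/(-1657 - 690) = (2281 + 6*sqrt(3))/(-1657 - 690) = (2281 + 6*sqrt(3))/(-2347) = (2281 + 6*sqrt(3))*(-1/2347) = -2281/2347 - 6*sqrt(3)/2347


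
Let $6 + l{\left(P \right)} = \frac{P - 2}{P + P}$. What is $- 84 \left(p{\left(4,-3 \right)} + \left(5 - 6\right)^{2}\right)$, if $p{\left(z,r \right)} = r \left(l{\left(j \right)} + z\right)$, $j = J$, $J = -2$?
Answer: $-336$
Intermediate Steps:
$j = -2$
$l{\left(P \right)} = -6 + \frac{-2 + P}{2 P}$ ($l{\left(P \right)} = -6 + \frac{P - 2}{P + P} = -6 + \frac{-2 + P}{2 P}$)
$p{\left(z,r \right)} = r \left(-5 + z\right)$ ($p{\left(z,r \right)} = r \left(\left(- \frac{11}{2} - \frac{1}{-2}\right) + z\right) = r \left(\left(- \frac{11}{2} - - \frac{1}{2}\right) + z\right) = r \left(\left(- \frac{11}{2} + \frac{1}{2}\right) + z\right) = r \left(-5 + z\right)$)
$- 84 \left(p{\left(4,-3 \right)} + \left(5 - 6\right)^{2}\right) = - 84 \left(- 3 \left(-5 + 4\right) + \left(5 - 6\right)^{2}\right) = - 84 \left(\left(-3\right) \left(-1\right) + \left(-1\right)^{2}\right) = - 84 \left(3 + 1\right) = \left(-84\right) 4 = -336$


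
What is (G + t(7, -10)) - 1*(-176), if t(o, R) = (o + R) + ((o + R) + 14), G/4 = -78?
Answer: -128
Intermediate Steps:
G = -312 (G = 4*(-78) = -312)
t(o, R) = 14 + 2*R + 2*o (t(o, R) = (R + o) + ((R + o) + 14) = (R + o) + (14 + R + o) = 14 + 2*R + 2*o)
(G + t(7, -10)) - 1*(-176) = (-312 + (14 + 2*(-10) + 2*7)) - 1*(-176) = (-312 + (14 - 20 + 14)) + 176 = (-312 + 8) + 176 = -304 + 176 = -128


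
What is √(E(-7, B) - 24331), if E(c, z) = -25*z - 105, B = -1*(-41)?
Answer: 3*I*√2829 ≈ 159.56*I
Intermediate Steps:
B = 41
E(c, z) = -105 - 25*z
√(E(-7, B) - 24331) = √((-105 - 25*41) - 24331) = √((-105 - 1025) - 24331) = √(-1130 - 24331) = √(-25461) = 3*I*√2829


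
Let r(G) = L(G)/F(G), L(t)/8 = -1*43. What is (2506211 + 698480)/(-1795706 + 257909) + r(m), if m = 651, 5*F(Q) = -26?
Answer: 1280844437/19991361 ≈ 64.070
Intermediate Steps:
L(t) = -344 (L(t) = 8*(-1*43) = 8*(-43) = -344)
F(Q) = -26/5 (F(Q) = (⅕)*(-26) = -26/5)
r(G) = 860/13 (r(G) = -344/(-26/5) = -344*(-5/26) = 860/13)
(2506211 + 698480)/(-1795706 + 257909) + r(m) = (2506211 + 698480)/(-1795706 + 257909) + 860/13 = 3204691/(-1537797) + 860/13 = 3204691*(-1/1537797) + 860/13 = -3204691/1537797 + 860/13 = 1280844437/19991361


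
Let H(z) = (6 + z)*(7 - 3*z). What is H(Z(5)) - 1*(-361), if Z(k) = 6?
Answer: 229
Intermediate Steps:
H(Z(5)) - 1*(-361) = (42 - 11*6 - 3*6²) - 1*(-361) = (42 - 66 - 3*36) + 361 = (42 - 66 - 108) + 361 = -132 + 361 = 229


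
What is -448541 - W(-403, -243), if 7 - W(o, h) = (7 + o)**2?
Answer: -291732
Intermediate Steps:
W(o, h) = 7 - (7 + o)**2
-448541 - W(-403, -243) = -448541 - (7 - (7 - 403)**2) = -448541 - (7 - 1*(-396)**2) = -448541 - (7 - 1*156816) = -448541 - (7 - 156816) = -448541 - 1*(-156809) = -448541 + 156809 = -291732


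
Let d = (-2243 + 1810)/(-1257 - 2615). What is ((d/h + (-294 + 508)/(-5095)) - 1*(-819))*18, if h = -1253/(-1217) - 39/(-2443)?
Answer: 452061092681905221/30662409604640 ≈ 14743.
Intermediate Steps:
d = 433/3872 (d = -433/(-3872) = -433*(-1/3872) = 433/3872 ≈ 0.11183)
h = 3108542/2973131 (h = -1253*(-1/1217) - 39*(-1/2443) = 1253/1217 + 39/2443 = 3108542/2973131 ≈ 1.0455)
((d/h + (-294 + 508)/(-5095)) - 1*(-819))*18 = ((433/(3872*(3108542/2973131)) + (-294 + 508)/(-5095)) - 1*(-819))*18 = (((433/3872)*(2973131/3108542) + 214*(-1/5095)) + 819)*18 = ((1287365723/12036274624 - 214/5095) + 819)*18 = (3983365589149/61324819209280 + 819)*18 = (50229010297989469/61324819209280)*18 = 452061092681905221/30662409604640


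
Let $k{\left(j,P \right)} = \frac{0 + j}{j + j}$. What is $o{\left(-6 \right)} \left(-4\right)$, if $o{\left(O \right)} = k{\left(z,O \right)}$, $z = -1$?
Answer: $-2$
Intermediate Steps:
$k{\left(j,P \right)} = \frac{1}{2}$ ($k{\left(j,P \right)} = \frac{j}{2 j} = j \frac{1}{2 j} = \frac{1}{2}$)
$o{\left(O \right)} = \frac{1}{2}$
$o{\left(-6 \right)} \left(-4\right) = \frac{1}{2} \left(-4\right) = -2$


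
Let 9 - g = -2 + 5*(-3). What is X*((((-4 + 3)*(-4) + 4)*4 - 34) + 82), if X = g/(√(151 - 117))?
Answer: 1040*√34/17 ≈ 356.72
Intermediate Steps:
g = 26 (g = 9 - (-2 + 5*(-3)) = 9 - (-2 - 15) = 9 - 1*(-17) = 9 + 17 = 26)
X = 13*√34/17 (X = 26/(√(151 - 117)) = 26/(√34) = 26*(√34/34) = 13*√34/17 ≈ 4.4590)
X*((((-4 + 3)*(-4) + 4)*4 - 34) + 82) = (13*√34/17)*((((-4 + 3)*(-4) + 4)*4 - 34) + 82) = (13*√34/17)*(((-1*(-4) + 4)*4 - 34) + 82) = (13*√34/17)*(((4 + 4)*4 - 34) + 82) = (13*√34/17)*((8*4 - 34) + 82) = (13*√34/17)*((32 - 34) + 82) = (13*√34/17)*(-2 + 82) = (13*√34/17)*80 = 1040*√34/17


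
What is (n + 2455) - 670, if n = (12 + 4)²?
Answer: 2041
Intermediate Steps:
n = 256 (n = 16² = 256)
(n + 2455) - 670 = (256 + 2455) - 670 = 2711 - 670 = 2041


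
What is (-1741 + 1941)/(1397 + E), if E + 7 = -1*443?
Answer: 200/947 ≈ 0.21119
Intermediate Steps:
E = -450 (E = -7 - 1*443 = -7 - 443 = -450)
(-1741 + 1941)/(1397 + E) = (-1741 + 1941)/(1397 - 450) = 200/947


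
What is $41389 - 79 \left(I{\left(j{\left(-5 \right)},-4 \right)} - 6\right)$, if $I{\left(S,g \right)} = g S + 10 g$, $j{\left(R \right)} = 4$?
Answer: $46287$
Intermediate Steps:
$I{\left(S,g \right)} = 10 g + S g$ ($I{\left(S,g \right)} = S g + 10 g = 10 g + S g$)
$41389 - 79 \left(I{\left(j{\left(-5 \right)},-4 \right)} - 6\right) = 41389 - 79 \left(- 4 \left(10 + 4\right) - 6\right) = 41389 - 79 \left(\left(-4\right) 14 - 6\right) = 41389 - 79 \left(-56 - 6\right) = 41389 - -4898 = 41389 + 4898 = 46287$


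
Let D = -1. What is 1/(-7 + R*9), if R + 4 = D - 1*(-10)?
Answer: 1/38 ≈ 0.026316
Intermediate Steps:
R = 5 (R = -4 + (-1 - 1*(-10)) = -4 + (-1 + 10) = -4 + 9 = 5)
1/(-7 + R*9) = 1/(-7 + 5*9) = 1/(-7 + 45) = 1/38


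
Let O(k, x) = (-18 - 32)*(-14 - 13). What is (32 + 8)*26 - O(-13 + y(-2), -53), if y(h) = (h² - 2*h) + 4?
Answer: -310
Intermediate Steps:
y(h) = 4 + h² - 2*h
O(k, x) = 1350 (O(k, x) = -50*(-27) = 1350)
(32 + 8)*26 - O(-13 + y(-2), -53) = (32 + 8)*26 - 1*1350 = 40*26 - 1350 = 1040 - 1350 = -310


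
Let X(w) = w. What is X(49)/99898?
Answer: 49/99898 ≈ 0.00049050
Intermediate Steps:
X(49)/99898 = 49/99898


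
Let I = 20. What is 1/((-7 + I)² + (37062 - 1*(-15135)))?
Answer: 1/52366 ≈ 1.9096e-5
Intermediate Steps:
1/((-7 + I)² + (37062 - 1*(-15135))) = 1/((-7 + 20)² + (37062 - 1*(-15135))) = 1/(13² + (37062 + 15135)) = 1/(169 + 52197) = 1/52366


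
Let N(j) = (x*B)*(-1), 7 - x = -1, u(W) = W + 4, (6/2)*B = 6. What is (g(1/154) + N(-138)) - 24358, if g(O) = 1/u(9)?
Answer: -316861/13 ≈ -24374.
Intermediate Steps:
B = 2 (B = (1/3)*6 = 2)
u(W) = 4 + W
x = 8 (x = 7 - 1*(-1) = 7 + 1 = 8)
g(O) = 1/13 (g(O) = 1/(4 + 9) = 1/13)
N(j) = -16 (N(j) = (8*2)*(-1) = 16*(-1) = -16)
(g(1/154) + N(-138)) - 24358 = (1/13 - 16) - 24358 = -207/13 - 24358 = -316861/13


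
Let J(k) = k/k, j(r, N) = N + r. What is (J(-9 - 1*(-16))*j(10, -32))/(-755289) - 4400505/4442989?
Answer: -3323555275187/3355740718821 ≈ -0.99041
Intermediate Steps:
J(k) = 1
(J(-9 - 1*(-16))*j(10, -32))/(-755289) - 4400505/4442989 = (1*(-32 + 10))/(-755289) - 4400505/4442989 = (1*(-22))*(-1/755289) - 4400505*1/4442989 = -22*(-1/755289) - 4400505/4442989 = 22/755289 - 4400505/4442989 = -3323555275187/3355740718821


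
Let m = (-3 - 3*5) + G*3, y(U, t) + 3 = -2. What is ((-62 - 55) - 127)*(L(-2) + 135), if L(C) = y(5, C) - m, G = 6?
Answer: -31720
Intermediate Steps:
y(U, t) = -5 (y(U, t) = -3 - 2 = -5)
m = 0 (m = (-3 - 3*5) + 6*3 = (-3 - 15) + 18 = -18 + 18 = 0)
L(C) = -5 (L(C) = -5 - 1*0 = -5 + 0 = -5)
((-62 - 55) - 127)*(L(-2) + 135) = ((-62 - 55) - 127)*(-5 + 135) = (-117 - 127)*130 = -244*130 = -31720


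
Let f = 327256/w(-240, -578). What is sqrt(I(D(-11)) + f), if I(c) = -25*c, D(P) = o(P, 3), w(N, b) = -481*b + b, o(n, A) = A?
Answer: I*sqrt(76802790)/1020 ≈ 8.5919*I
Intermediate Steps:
w(N, b) = -480*b
D(P) = 3
f = 40907/34680 (f = 327256/((-480*(-578))) = 327256/277440 = 327256*(1/277440) = 40907/34680 ≈ 1.1796)
sqrt(I(D(-11)) + f) = sqrt(-25*3 + 40907/34680) = sqrt(-75 + 40907/34680) = sqrt(-2560093/34680) = I*sqrt(76802790)/1020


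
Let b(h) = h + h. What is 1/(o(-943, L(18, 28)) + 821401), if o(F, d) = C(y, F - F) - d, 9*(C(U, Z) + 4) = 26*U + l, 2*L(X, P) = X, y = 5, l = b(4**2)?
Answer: 1/821406 ≈ 1.2174e-6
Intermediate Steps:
b(h) = 2*h
l = 32 (l = 2*4**2 = 2*16 = 32)
L(X, P) = X/2
C(U, Z) = -4/9 + 26*U/9 (C(U, Z) = -4 + (26*U + 32)/9 = -4 + (32 + 26*U)/9 = -4 + (32/9 + 26*U/9) = -4/9 + 26*U/9)
o(F, d) = 14 - d (o(F, d) = (-4/9 + (26/9)*5) - d = (-4/9 + 130/9) - d = 14 - d)
1/(o(-943, L(18, 28)) + 821401) = 1/((14 - 18/2) + 821401) = 1/((14 - 1*9) + 821401) = 1/((14 - 9) + 821401) = 1/(5 + 821401) = 1/821406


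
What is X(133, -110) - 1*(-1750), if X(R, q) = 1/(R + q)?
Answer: 40251/23 ≈ 1750.0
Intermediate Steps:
X(133, -110) - 1*(-1750) = 1/(133 - 110) - 1*(-1750) = 1/23 + 1750 = 40251/23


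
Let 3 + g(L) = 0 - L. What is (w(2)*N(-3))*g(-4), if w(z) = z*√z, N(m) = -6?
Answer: -12*√2 ≈ -16.971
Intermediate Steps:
w(z) = z^(3/2)
g(L) = -3 - L (g(L) = -3 + (0 - L) = -3 - L)
(w(2)*N(-3))*g(-4) = (2^(3/2)*(-6))*(-3 - 1*(-4)) = ((2*√2)*(-6))*(-3 + 4) = -12*√2*1 = -12*√2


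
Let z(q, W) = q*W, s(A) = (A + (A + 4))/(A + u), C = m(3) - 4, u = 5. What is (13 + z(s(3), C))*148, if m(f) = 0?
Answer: 1184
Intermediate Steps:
C = -4 (C = 0 - 4 = -4)
s(A) = (4 + 2*A)/(5 + A) (s(A) = (A + (A + 4))/(A + 5) = (A + (4 + A))/(5 + A) = (4 + 2*A)/(5 + A))
z(q, W) = W*q
(13 + z(s(3), C))*148 = (13 - 8*(2 + 3)/(5 + 3))*148 = (13 - 8*5/8)*148 = (13 - 4*5/4)*148 = (13 - 5)*148 = 8*148 = 1184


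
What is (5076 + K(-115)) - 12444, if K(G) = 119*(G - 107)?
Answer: -33786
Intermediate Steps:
K(G) = -12733 + 119*G (K(G) = 119*(-107 + G) = -12733 + 119*G)
(5076 + K(-115)) - 12444 = (5076 + (-12733 + 119*(-115))) - 12444 = (5076 + (-12733 - 13685)) - 12444 = (5076 - 26418) - 12444 = -21342 - 12444 = -33786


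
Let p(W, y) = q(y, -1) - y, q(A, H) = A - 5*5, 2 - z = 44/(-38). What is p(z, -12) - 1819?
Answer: -1844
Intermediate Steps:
z = 60/19 (z = 2 - 44/(-38) = 2 - 44*(-1)/38 = 2 - 1*(-22/19) = 2 + 22/19 = 60/19 ≈ 3.1579)
q(A, H) = -25 + A (q(A, H) = A - 25 = -25 + A)
p(W, y) = -25 (p(W, y) = (-25 + y) - y = -25)
p(z, -12) - 1819 = -25 - 1819 = -1844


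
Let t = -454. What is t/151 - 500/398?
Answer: -128096/30049 ≈ -4.2629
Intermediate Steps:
t/151 - 500/398 = -454/151 - 500/398 = -454*1/151 - 500*1/398 = -454/151 - 250/199 = -128096/30049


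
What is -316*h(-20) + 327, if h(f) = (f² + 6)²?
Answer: -52087849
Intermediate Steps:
h(f) = (6 + f²)²
-316*h(-20) + 327 = -316*(6 + (-20)²)² + 327 = -316*(6 + 400)² + 327 = -316*406² + 327 = -316*164836 + 327 = -52088176 + 327 = -52087849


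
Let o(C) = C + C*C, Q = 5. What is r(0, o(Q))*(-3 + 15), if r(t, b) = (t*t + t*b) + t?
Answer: 0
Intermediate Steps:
o(C) = C + C**2
r(t, b) = t + t**2 + b*t (r(t, b) = (t**2 + b*t) + t = t + t**2 + b*t)
r(0, o(Q))*(-3 + 15) = (0*(1 + 5*(1 + 5) + 0))*(-3 + 15) = (0*(1 + 5*6 + 0))*12 = (0*(1 + 30 + 0))*12 = (0*31)*12 = 0*12 = 0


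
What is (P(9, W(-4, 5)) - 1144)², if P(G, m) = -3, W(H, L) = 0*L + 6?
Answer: 1315609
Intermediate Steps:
W(H, L) = 6 (W(H, L) = 0 + 6 = 6)
(P(9, W(-4, 5)) - 1144)² = (-3 - 1144)² = (-1147)² = 1315609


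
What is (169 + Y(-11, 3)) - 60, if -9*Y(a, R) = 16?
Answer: 965/9 ≈ 107.22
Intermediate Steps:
Y(a, R) = -16/9 (Y(a, R) = -⅑*16 = -16/9)
(169 + Y(-11, 3)) - 60 = (169 - 16/9) - 60 = 1505/9 - 60 = 965/9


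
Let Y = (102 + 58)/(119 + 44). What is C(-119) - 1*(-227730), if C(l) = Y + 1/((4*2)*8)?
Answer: 2375689763/10432 ≈ 2.2773e+5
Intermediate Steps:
Y = 160/163 ≈ 0.98160
C(l) = 10403/10432 (C(l) = 160/163 + 1/((4*2)*8) = 160/163 + 1/(8*8) = 160/163 + 1/64 = 10403/10432)
C(-119) - 1*(-227730) = 10403/10432 - 1*(-227730) = 10403/10432 + 227730 = 2375689763/10432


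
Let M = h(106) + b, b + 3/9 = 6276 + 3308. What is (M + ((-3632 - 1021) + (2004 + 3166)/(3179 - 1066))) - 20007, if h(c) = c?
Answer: -94881433/6339 ≈ -14968.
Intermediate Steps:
b = 28751/3 (b = -1/3 + (6276 + 3308) = -1/3 + 9584 = 28751/3 ≈ 9583.7)
M = 29069/3 (M = 106 + 28751/3 = 29069/3 ≈ 9689.7)
(M + ((-3632 - 1021) + (2004 + 3166)/(3179 - 1066))) - 20007 = (29069/3 + ((-3632 - 1021) + (2004 + 3166)/(3179 - 1066))) - 20007 = (29069/3 + (-4653 + 5170/2113)) - 20007 = (29069/3 - 9826619/2113) - 20007 = 31942940/6339 - 20007 = -94881433/6339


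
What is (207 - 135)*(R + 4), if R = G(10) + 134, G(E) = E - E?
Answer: 9936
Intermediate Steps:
G(E) = 0
R = 134 (R = 0 + 134 = 134)
(207 - 135)*(R + 4) = (207 - 135)*(134 + 4) = 72*138 = 9936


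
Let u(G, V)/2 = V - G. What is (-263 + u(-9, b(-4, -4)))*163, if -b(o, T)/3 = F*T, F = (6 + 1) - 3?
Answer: -24287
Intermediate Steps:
F = 4 (F = 7 - 3 = 4)
b(o, T) = -12*T
u(G, V) = -2*G + 2*V (u(G, V) = 2*(V - G) = -2*G + 2*V)
(-263 + u(-9, b(-4, -4)))*163 = (-263 + (-2*(-9) + 2*(-12*(-4))))*163 = (-263 + (18 + 2*48))*163 = (-263 + (18 + 96))*163 = (-263 + 114)*163 = -149*163 = -24287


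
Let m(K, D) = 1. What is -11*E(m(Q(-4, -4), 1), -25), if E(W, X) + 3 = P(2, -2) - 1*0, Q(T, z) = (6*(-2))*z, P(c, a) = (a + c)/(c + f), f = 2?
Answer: 33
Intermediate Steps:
P(c, a) = (a + c)/(2 + c) (P(c, a) = (a + c)/(c + 2) = (a + c)/(2 + c))
Q(T, z) = -12*z
E(W, X) = -3 (E(W, X) = -3 + ((-2 + 2)/(2 + 2) - 1*0) = -3 + (0/4 + 0) = -3 + ((¼)*0 + 0) = -3 + (0 + 0) = -3 + 0 = -3)
-11*E(m(Q(-4, -4), 1), -25) = -11*(-3) = 33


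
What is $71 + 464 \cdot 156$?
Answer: $72455$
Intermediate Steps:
$71 + 464 \cdot 156 = 71 + 72384 = 72455$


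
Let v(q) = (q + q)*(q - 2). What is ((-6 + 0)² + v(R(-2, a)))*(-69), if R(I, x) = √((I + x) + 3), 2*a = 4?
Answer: -2898 + 276*√3 ≈ -2420.0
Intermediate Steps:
a = 2 (a = (½)*4 = 2)
R(I, x) = √(3 + I + x)
v(q) = 2*q*(-2 + q) (v(q) = (2*q)*(-2 + q) = 2*q*(-2 + q))
((-6 + 0)² + v(R(-2, a)))*(-69) = ((-6 + 0)² + 2*√(3 - 2 + 2)*(-2 + √(3 - 2 + 2)))*(-69) = ((-6)² + 2*√3*(-2 + √3))*(-69) = (36 + 2*√3*(-2 + √3))*(-69) = -2484 - 138*√3*(-2 + √3)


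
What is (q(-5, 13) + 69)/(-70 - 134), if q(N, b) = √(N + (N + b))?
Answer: -23/68 - √3/204 ≈ -0.34673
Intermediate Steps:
q(N, b) = √(b + 2*N)
(q(-5, 13) + 69)/(-70 - 134) = (√(13 + 2*(-5)) + 69)/(-70 - 134) = (√(13 - 10) + 69)/(-204) = (√3 + 69)*(-1/204) = (69 + √3)*(-1/204) = -23/68 - √3/204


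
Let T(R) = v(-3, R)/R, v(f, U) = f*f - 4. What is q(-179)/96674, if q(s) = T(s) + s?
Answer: -16023/8652323 ≈ -0.0018519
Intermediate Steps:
v(f, U) = -4 + f² (v(f, U) = f² - 4 = -4 + f²)
T(R) = 5/R (T(R) = (-4 + (-3)²)/R = (-4 + 9)/R = 5/R)
q(s) = s + 5/s (q(s) = 5/s + s = s + 5/s)
q(-179)/96674 = (-179 + 5/(-179))/96674 = (-179 + 5*(-1/179))*(1/96674) = (-179 - 5/179)*(1/96674) = -32046/179*1/96674 = -16023/8652323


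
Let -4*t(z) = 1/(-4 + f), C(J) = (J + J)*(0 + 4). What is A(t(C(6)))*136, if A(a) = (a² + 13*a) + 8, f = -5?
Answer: 184229/162 ≈ 1137.2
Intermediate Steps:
C(J) = 8*J (C(J) = (2*J)*4 = 8*J)
t(z) = 1/36 (t(z) = -1/(4*(-4 - 5)) = -¼/(-9) = -¼*(-⅑) = 1/36)
A(a) = 8 + a² + 13*a
A(t(C(6)))*136 = (8 + (1/36)² + 13*(1/36))*136 = (8 + 1/1296 + 13/36)*136 = (10837/1296)*136 = 184229/162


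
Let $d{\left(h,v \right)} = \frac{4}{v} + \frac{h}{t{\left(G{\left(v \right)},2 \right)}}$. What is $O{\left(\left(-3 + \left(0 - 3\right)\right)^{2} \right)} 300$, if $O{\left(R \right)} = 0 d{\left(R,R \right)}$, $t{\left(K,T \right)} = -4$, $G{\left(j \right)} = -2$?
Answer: $0$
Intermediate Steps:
$d{\left(h,v \right)} = \frac{4}{v} - \frac{h}{4}$ ($d{\left(h,v \right)} = \frac{4}{v} + \frac{h}{-4} = \frac{4}{v} + h \left(- \frac{1}{4}\right) = \frac{4}{v} - \frac{h}{4}$)
$O{\left(R \right)} = 0$ ($O{\left(R \right)} = 0 \left(\frac{4}{R} - \frac{R}{4}\right) = 0$)
$O{\left(\left(-3 + \left(0 - 3\right)\right)^{2} \right)} 300 = 0 \cdot 300 = 0$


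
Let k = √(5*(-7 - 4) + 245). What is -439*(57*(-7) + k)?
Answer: 175161 - 439*√190 ≈ 1.6911e+5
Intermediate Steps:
k = √190 (k = √(5*(-11) + 245) = √(-55 + 245) = √190 ≈ 13.784)
-439*(57*(-7) + k) = -439*(57*(-7) + √190) = -439*(-399 + √190) = 175161 - 439*√190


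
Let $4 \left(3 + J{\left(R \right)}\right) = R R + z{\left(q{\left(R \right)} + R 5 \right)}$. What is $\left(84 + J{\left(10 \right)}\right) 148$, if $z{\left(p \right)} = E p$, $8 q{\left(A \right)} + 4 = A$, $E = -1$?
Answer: $\frac{55241}{4} \approx 13810.0$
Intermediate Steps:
$q{\left(A \right)} = - \frac{1}{2} + \frac{A}{8}$
$z{\left(p \right)} = - p$
$J{\left(R \right)} = - \frac{23}{8} - \frac{41 R}{32} + \frac{R^{2}}{4}$ ($J{\left(R \right)} = -3 + \frac{R R - \left(\left(- \frac{1}{2} + \frac{R}{8}\right) + R 5\right)}{4} = -3 + \frac{R^{2} - \left(\left(- \frac{1}{2} + \frac{R}{8}\right) + 5 R\right)}{4} = -3 + \frac{R^{2} - \left(- \frac{1}{2} + \frac{41 R}{8}\right)}{4} = -3 + \frac{\frac{1}{2} + R^{2} - \frac{41 R}{8}}{4} = -3 + \left(\frac{1}{8} - \frac{41 R}{32} + \frac{R^{2}}{4}\right) = - \frac{23}{8} - \frac{41 R}{32} + \frac{R^{2}}{4}$)
$\left(84 + J{\left(10 \right)}\right) 148 = \left(84 - \left(\frac{251}{16} - 25\right)\right) 148 = \left(84 - - \frac{149}{16}\right) 148 = \left(84 + \frac{149}{16}\right) 148 = \frac{1493}{16} \cdot 148 = \frac{55241}{4}$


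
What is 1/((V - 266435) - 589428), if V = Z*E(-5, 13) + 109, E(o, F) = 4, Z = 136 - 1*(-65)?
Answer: -1/854950 ≈ -1.1697e-6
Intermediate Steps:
Z = 201 (Z = 136 + 65 = 201)
V = 913 (V = 201*4 + 109 = 804 + 109 = 913)
1/((V - 266435) - 589428) = 1/((913 - 266435) - 589428) = 1/(-265522 - 589428) = 1/(-854950) = -1/854950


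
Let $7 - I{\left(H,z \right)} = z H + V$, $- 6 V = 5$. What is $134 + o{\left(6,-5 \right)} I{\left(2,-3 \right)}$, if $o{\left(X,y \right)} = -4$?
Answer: $\frac{236}{3} \approx 78.667$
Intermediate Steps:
$V = - \frac{5}{6}$ ($V = \left(- \frac{1}{6}\right) 5 = - \frac{5}{6} \approx -0.83333$)
$I{\left(H,z \right)} = \frac{47}{6} - H z$ ($I{\left(H,z \right)} = 7 - \left(z H - \frac{5}{6}\right) = 7 - \left(H z - \frac{5}{6}\right) = 7 - \left(- \frac{5}{6} + H z\right) = \frac{47}{6} - H z$)
$134 + o{\left(6,-5 \right)} I{\left(2,-3 \right)} = 134 - 4 \left(\frac{47}{6} - 2 \left(-3\right)\right) = 134 - 4 \left(\frac{47}{6} + 6\right) = 134 - \frac{166}{3} = \frac{236}{3}$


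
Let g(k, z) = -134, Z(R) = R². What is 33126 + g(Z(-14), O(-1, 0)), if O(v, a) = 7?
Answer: 32992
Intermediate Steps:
33126 + g(Z(-14), O(-1, 0)) = 33126 - 134 = 32992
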